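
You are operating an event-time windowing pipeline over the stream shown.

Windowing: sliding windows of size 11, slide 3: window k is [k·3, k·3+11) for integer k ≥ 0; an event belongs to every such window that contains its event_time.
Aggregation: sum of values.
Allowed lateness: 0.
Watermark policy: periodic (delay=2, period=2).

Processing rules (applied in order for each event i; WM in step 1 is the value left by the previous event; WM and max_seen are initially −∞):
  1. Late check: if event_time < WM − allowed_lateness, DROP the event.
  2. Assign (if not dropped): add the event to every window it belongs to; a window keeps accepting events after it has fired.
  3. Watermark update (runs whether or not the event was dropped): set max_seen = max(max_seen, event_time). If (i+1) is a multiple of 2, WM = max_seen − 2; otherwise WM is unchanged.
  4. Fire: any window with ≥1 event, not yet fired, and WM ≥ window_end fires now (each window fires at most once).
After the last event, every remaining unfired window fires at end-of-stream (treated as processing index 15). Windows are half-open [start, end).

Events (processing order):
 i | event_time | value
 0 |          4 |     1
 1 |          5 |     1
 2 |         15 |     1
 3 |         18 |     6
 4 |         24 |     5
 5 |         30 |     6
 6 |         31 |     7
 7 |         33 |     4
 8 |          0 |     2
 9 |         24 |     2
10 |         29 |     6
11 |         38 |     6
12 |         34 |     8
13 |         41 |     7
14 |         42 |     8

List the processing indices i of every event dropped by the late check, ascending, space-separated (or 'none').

8 9 10 12

i=0 t=4 v=1: → [3,14),[0,11); WM=−∞
i=1 t=5 v=1: → [3,14),[0,11); WM=3
i=2 t=15 v=1: → [15,26),[12,23),[9,20),[6,17); WM=3
i=3 t=18 v=6: → [18,29),[15,26),[12,23),[9,20); WM=16; [0,11) fires=2 [3,14) fires=2
i=4 t=24 v=5: → [24,35),[21,32),[18,29),[15,26); WM=16
i=5 t=30 v=6: → [30,41),[27,38),[24,35),[21,32); WM=28; [6,17) fires=1 [9,20) fires=7 [12,23) fires=7 [15,26) fires=12
i=6 t=31 v=7: → [30,41),[27,38),[24,35),[21,32); WM=28
i=7 t=33 v=4: → [33,44),[30,41),[27,38),[24,35); WM=31; [18,29) fires=11
i=8 t=0 v=2: DROP (t<31-0); WM=31
i=9 t=24 v=2: DROP (t<31-0); WM=31
i=10 t=29 v=6: DROP (t<31-0); WM=31
i=11 t=38 v=6: → [36,47),[33,44),[30,41); WM=36; [21,32) fires=18 [24,35) fires=22
i=12 t=34 v=8: DROP (t<36-0); WM=36
i=13 t=41 v=7: → [39,50),[36,47),[33,44); WM=39; [27,38) fires=17
i=14 t=42 v=8: → [42,53),[39,50),[36,47),[33,44); WM=39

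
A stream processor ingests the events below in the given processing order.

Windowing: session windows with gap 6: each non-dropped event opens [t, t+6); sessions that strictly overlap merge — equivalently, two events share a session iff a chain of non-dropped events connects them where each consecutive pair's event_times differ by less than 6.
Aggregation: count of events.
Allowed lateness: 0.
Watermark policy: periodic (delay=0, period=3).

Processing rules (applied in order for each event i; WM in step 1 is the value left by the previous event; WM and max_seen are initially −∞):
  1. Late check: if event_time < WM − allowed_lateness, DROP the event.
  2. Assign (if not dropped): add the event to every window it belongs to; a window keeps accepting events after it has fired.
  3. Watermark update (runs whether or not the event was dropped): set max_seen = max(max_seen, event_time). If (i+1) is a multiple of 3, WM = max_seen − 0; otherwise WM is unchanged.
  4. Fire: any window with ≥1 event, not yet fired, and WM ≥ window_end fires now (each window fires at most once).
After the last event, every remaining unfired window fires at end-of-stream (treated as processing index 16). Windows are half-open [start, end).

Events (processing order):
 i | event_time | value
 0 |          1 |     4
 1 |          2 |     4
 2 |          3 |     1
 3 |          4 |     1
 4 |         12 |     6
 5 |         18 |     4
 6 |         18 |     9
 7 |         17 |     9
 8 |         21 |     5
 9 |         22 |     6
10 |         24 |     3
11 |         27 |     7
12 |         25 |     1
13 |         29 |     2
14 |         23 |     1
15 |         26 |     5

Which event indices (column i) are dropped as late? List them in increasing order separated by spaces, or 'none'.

7 12 14 15

i=0 t=1 v=4: → [1,7); WM=−∞
i=1 t=2 v=4: → [1,8); WM=−∞
i=2 t=3 v=1: → [1,9); WM=3
i=3 t=4 v=1: → [1,10); WM=3
i=4 t=12 v=6: → [12,18); WM=3
i=5 t=18 v=4: → [18,24); WM=18
i=6 t=18 v=9: → [18,24); WM=18
i=7 t=17 v=9: DROP (t<18-0); WM=18
i=8 t=21 v=5: → [18,27); WM=21
i=9 t=22 v=6: → [18,28); WM=21
i=10 t=24 v=3: → [18,30); WM=21
i=11 t=27 v=7: → [18,33); WM=27
i=12 t=25 v=1: DROP (t<27-0); WM=27
i=13 t=29 v=2: → [18,35); WM=27
i=14 t=23 v=1: DROP (t<27-0); WM=29
i=15 t=26 v=5: DROP (t<29-0); WM=29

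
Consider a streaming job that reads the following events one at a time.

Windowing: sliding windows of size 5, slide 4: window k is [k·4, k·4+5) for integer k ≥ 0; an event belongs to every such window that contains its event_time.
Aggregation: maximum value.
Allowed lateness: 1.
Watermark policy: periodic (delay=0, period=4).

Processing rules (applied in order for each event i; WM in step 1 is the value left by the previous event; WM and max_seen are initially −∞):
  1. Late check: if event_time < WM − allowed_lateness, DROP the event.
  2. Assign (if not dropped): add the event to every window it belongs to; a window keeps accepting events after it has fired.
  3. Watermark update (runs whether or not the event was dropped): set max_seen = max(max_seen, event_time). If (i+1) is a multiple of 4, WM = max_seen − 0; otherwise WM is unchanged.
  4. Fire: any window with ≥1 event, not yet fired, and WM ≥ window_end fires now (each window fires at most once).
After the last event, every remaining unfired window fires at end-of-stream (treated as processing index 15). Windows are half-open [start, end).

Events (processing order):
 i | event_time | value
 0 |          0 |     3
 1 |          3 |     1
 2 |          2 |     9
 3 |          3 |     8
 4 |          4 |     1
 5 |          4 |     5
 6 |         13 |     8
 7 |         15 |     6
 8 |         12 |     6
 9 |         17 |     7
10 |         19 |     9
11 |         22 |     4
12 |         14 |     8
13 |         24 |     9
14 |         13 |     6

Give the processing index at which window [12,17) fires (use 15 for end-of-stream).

i=0 t=0 v=3: → [0,5); WM=−∞
i=1 t=3 v=1: → [0,5); WM=−∞
i=2 t=2 v=9: → [0,5); WM=−∞
i=3 t=3 v=8: → [0,5); WM=3
i=4 t=4 v=1: → [4,9),[0,5); WM=3
i=5 t=4 v=5: → [4,9),[0,5); WM=3
i=6 t=13 v=8: → [12,17); WM=3
i=7 t=15 v=6: → [12,17); WM=15; [0,5) fires=9 [4,9) fires=5
i=8 t=12 v=6: DROP (t<15-1); WM=15
i=9 t=17 v=7: → [16,21); WM=15
i=10 t=19 v=9: → [16,21); WM=15
i=11 t=22 v=4: → [20,25); WM=22; [12,17) fires=8 [16,21) fires=9
i=12 t=14 v=8: DROP (t<22-1); WM=22
i=13 t=24 v=9: → [24,29),[20,25); WM=22
i=14 t=13 v=6: DROP (t<22-1); WM=22

11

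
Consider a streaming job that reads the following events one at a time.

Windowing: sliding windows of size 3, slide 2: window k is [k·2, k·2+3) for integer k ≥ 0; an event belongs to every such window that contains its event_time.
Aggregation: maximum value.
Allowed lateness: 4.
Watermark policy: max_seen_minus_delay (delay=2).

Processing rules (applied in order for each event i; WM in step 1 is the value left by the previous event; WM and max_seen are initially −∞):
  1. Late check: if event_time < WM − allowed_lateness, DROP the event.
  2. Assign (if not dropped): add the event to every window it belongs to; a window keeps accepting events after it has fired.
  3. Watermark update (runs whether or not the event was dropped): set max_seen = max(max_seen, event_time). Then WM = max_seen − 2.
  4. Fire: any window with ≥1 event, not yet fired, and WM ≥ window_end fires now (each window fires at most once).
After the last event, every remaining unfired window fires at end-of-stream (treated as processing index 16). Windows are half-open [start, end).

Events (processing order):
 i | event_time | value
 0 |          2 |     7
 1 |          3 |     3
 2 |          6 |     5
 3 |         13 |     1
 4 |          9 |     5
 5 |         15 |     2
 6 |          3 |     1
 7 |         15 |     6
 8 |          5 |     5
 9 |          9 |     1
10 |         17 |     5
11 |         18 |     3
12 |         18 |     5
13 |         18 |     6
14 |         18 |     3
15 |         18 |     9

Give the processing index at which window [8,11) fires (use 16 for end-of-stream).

i=0 t=2 v=7: → [2,5),[0,3); WM=0
i=1 t=3 v=3: → [2,5); WM=1
i=2 t=6 v=5: → [6,9),[4,7); WM=4; [0,3) fires=7
i=3 t=13 v=1: → [12,15); WM=11; [2,5) fires=7 [4,7) fires=5 [6,9) fires=5
i=4 t=9 v=5: → [8,11); WM=11; [8,11) fires=5
i=5 t=15 v=2: → [14,17); WM=13
i=6 t=3 v=1: DROP (t<13-4); WM=13
i=7 t=15 v=6: → [14,17); WM=13
i=8 t=5 v=5: DROP (t<13-4); WM=13
i=9 t=9 v=1: → [8,11); WM=13
i=10 t=17 v=5: → [16,19); WM=15; [12,15) fires=1
i=11 t=18 v=3: → [18,21),[16,19); WM=16
i=12 t=18 v=5: → [18,21),[16,19); WM=16
i=13 t=18 v=6: → [18,21),[16,19); WM=16
i=14 t=18 v=3: → [18,21),[16,19); WM=16
i=15 t=18 v=9: → [18,21),[16,19); WM=16

4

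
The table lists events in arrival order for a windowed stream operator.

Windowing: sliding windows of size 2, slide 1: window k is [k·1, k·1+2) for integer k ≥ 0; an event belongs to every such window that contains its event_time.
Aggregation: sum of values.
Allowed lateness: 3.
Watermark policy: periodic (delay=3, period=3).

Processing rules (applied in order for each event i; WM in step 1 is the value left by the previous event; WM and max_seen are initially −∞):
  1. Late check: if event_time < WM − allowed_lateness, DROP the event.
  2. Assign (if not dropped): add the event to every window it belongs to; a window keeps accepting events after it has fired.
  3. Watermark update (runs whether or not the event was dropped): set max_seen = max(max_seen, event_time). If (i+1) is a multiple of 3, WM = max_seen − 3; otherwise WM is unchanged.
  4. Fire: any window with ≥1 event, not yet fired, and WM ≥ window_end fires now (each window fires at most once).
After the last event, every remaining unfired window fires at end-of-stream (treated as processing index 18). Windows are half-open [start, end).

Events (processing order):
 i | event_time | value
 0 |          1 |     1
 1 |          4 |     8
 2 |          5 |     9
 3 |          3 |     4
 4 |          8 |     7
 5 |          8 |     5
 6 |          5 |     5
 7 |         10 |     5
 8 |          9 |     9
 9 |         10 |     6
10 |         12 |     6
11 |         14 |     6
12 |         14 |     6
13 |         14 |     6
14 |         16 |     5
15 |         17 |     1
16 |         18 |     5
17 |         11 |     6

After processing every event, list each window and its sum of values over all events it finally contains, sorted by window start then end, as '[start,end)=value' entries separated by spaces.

[0,2)=1 [1,3)=1 [2,4)=4 [3,5)=12 [4,6)=22 [5,7)=14 [7,9)=12 [8,10)=21 [9,11)=20 [10,12)=17 [11,13)=12 [12,14)=6 [13,15)=18 [14,16)=18 [15,17)=5 [16,18)=6 [17,19)=6 [18,20)=5

i=0 t=1 v=1: → [1,3),[0,2); WM=−∞
i=1 t=4 v=8: → [4,6),[3,5); WM=−∞
i=2 t=5 v=9: → [5,7),[4,6); WM=2; [0,2) fires=1
i=3 t=3 v=4: → [3,5),[2,4); WM=2
i=4 t=8 v=7: → [8,10),[7,9); WM=2
i=5 t=8 v=5: → [8,10),[7,9); WM=5; [1,3) fires=1 [2,4) fires=4 [3,5) fires=12
i=6 t=5 v=5: → [5,7),[4,6); WM=5
i=7 t=10 v=5: → [10,12),[9,11); WM=5
i=8 t=9 v=9: → [9,11),[8,10); WM=7; [4,6) fires=22 [5,7) fires=14
i=9 t=10 v=6: → [10,12),[9,11); WM=7
i=10 t=12 v=6: → [12,14),[11,13); WM=7
i=11 t=14 v=6: → [14,16),[13,15); WM=11; [7,9) fires=12 [8,10) fires=21 [9,11) fires=20
i=12 t=14 v=6: → [14,16),[13,15); WM=11
i=13 t=14 v=6: → [14,16),[13,15); WM=11
i=14 t=16 v=5: → [16,18),[15,17); WM=13; [10,12) fires=11 [11,13) fires=6
i=15 t=17 v=1: → [17,19),[16,18); WM=13
i=16 t=18 v=5: → [18,20),[17,19); WM=13
i=17 t=11 v=6: → [11,13),[10,12); WM=15; [12,14) fires=6 [13,15) fires=18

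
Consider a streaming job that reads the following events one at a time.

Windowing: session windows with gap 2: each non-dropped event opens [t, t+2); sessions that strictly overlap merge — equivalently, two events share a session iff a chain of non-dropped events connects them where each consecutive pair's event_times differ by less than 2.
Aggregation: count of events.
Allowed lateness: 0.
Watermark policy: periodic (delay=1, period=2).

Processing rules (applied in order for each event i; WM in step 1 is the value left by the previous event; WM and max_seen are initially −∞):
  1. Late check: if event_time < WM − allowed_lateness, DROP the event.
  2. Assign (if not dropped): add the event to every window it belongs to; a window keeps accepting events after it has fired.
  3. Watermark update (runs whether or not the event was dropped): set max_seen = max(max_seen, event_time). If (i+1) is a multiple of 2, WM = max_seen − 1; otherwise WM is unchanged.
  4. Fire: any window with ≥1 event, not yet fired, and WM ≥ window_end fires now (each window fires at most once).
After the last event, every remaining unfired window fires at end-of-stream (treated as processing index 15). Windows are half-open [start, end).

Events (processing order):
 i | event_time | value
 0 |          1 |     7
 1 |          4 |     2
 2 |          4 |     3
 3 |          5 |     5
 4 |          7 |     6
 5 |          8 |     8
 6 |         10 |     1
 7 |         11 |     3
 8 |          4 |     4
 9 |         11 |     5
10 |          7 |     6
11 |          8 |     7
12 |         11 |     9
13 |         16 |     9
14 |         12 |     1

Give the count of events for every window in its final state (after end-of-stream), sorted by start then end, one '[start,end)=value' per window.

[1,3)=1 [4,7)=3 [7,10)=2 [10,13)=4 [16,18)=1

i=0 t=1 v=7: → [1,3); WM=−∞
i=1 t=4 v=2: → [4,6); WM=3
i=2 t=4 v=3: → [4,6); WM=3
i=3 t=5 v=5: → [4,7); WM=4
i=4 t=7 v=6: → [7,9); WM=4
i=5 t=8 v=8: → [7,10); WM=7
i=6 t=10 v=1: → [10,12); WM=7
i=7 t=11 v=3: → [10,13); WM=10
i=8 t=4 v=4: DROP (t<10-0); WM=10
i=9 t=11 v=5: → [10,13); WM=10
i=10 t=7 v=6: DROP (t<10-0); WM=10
i=11 t=8 v=7: DROP (t<10-0); WM=10
i=12 t=11 v=9: → [10,13); WM=10
i=13 t=16 v=9: → [16,18); WM=15
i=14 t=12 v=1: DROP (t<15-0); WM=15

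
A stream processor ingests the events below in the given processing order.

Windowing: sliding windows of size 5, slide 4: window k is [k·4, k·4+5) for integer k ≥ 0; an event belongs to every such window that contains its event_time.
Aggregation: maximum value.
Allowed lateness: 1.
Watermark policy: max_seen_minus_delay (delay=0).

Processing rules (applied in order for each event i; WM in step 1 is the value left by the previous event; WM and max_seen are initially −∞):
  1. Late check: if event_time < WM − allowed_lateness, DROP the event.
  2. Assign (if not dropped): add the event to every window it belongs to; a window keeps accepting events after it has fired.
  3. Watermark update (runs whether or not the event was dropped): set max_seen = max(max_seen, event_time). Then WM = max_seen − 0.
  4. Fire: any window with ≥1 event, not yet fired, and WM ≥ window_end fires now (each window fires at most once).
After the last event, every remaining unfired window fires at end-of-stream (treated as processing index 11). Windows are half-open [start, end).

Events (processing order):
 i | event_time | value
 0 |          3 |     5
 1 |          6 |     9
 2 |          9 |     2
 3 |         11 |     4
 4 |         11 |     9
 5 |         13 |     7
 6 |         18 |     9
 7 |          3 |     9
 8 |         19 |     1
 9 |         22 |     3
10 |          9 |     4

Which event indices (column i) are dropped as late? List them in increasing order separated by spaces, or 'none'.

i=0 t=3 v=5: → [0,5); WM=3
i=1 t=6 v=9: → [4,9); WM=6; [0,5) fires=5
i=2 t=9 v=2: → [8,13); WM=9; [4,9) fires=9
i=3 t=11 v=4: → [8,13); WM=11
i=4 t=11 v=9: → [8,13); WM=11
i=5 t=13 v=7: → [12,17); WM=13; [8,13) fires=9
i=6 t=18 v=9: → [16,21); WM=18; [12,17) fires=7
i=7 t=3 v=9: DROP (t<18-1); WM=18
i=8 t=19 v=1: → [16,21); WM=19
i=9 t=22 v=3: → [20,25); WM=22; [16,21) fires=9
i=10 t=9 v=4: DROP (t<22-1); WM=22

7 10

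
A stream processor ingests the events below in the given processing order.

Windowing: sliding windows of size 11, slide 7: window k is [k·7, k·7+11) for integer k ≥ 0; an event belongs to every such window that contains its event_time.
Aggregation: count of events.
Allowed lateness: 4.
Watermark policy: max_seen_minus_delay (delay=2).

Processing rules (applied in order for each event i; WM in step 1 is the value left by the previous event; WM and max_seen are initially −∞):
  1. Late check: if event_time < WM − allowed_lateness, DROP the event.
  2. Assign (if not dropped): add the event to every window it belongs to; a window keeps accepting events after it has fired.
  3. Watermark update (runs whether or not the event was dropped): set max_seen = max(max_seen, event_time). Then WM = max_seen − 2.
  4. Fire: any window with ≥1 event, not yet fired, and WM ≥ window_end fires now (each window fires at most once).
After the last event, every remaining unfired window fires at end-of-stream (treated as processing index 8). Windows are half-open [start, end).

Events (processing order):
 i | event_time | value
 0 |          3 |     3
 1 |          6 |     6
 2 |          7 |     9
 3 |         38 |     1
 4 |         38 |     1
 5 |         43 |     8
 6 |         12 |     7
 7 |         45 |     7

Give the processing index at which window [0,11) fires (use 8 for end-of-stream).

3

i=0 t=3 v=3: → [0,11); WM=1
i=1 t=6 v=6: → [0,11); WM=4
i=2 t=7 v=9: → [7,18),[0,11); WM=5
i=3 t=38 v=1: → [35,46),[28,39); WM=36; [0,11) fires=3 [7,18) fires=1
i=4 t=38 v=1: → [35,46),[28,39); WM=36
i=5 t=43 v=8: → [42,53),[35,46); WM=41; [28,39) fires=2
i=6 t=12 v=7: DROP (t<41-4); WM=41
i=7 t=45 v=7: → [42,53),[35,46); WM=43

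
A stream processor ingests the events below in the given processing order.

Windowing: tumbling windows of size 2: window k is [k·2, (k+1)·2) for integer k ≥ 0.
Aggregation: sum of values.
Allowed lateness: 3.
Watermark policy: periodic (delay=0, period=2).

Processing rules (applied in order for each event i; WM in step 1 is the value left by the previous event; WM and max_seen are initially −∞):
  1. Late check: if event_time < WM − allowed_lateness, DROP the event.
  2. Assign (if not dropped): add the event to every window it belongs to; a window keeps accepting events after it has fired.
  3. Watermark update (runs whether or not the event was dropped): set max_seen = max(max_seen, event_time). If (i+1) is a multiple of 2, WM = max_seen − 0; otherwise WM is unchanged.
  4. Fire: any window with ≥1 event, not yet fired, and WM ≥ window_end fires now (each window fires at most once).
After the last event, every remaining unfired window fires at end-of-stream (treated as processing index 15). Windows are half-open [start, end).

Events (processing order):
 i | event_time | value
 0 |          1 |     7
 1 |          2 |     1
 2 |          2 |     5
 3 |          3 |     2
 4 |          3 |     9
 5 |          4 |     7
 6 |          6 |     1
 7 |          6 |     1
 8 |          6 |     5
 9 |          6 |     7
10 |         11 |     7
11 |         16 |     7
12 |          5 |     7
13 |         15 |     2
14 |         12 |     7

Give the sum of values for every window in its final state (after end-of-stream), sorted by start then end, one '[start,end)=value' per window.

i=0 t=1 v=7: → [0,2); WM=−∞
i=1 t=2 v=1: → [2,4); WM=2; [0,2) fires=7
i=2 t=2 v=5: → [2,4); WM=2
i=3 t=3 v=2: → [2,4); WM=3
i=4 t=3 v=9: → [2,4); WM=3
i=5 t=4 v=7: → [4,6); WM=4; [2,4) fires=17
i=6 t=6 v=1: → [6,8); WM=4
i=7 t=6 v=1: → [6,8); WM=6; [4,6) fires=7
i=8 t=6 v=5: → [6,8); WM=6
i=9 t=6 v=7: → [6,8); WM=6
i=10 t=11 v=7: → [10,12); WM=6
i=11 t=16 v=7: → [16,18); WM=16; [6,8) fires=14 [10,12) fires=7
i=12 t=5 v=7: DROP (t<16-3); WM=16
i=13 t=15 v=2: → [14,16); WM=16; [14,16) fires=2
i=14 t=12 v=7: DROP (t<16-3); WM=16

[0,2)=7 [2,4)=17 [4,6)=7 [6,8)=14 [10,12)=7 [14,16)=2 [16,18)=7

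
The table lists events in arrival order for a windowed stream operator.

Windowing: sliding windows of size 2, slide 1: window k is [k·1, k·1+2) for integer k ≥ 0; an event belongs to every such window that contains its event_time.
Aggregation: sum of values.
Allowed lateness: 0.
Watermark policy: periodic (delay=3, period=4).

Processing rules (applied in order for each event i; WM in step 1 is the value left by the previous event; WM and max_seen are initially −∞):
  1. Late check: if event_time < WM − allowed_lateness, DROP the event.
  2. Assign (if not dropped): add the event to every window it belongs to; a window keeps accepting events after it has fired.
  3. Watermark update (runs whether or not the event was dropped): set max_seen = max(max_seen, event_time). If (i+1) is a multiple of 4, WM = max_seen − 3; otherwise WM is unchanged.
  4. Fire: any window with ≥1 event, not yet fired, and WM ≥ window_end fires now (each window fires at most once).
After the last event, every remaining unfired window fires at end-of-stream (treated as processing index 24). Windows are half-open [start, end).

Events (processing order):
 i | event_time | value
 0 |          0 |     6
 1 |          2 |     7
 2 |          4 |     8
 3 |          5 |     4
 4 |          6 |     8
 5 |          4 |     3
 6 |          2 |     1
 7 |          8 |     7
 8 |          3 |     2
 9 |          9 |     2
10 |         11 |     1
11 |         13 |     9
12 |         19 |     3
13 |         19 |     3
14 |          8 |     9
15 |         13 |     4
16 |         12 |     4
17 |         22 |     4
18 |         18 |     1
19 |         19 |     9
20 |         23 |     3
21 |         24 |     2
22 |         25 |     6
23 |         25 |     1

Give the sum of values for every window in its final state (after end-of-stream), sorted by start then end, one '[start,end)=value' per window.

[0,2)=6 [1,3)=8 [2,4)=8 [3,5)=11 [4,6)=15 [5,7)=12 [6,8)=8 [7,9)=7 [8,10)=9 [9,11)=2 [10,12)=1 [11,13)=1 [12,14)=13 [13,15)=13 [17,19)=1 [18,20)=16 [19,21)=15 [21,23)=4 [22,24)=7 [23,25)=5 [24,26)=9 [25,27)=7

i=0 t=0 v=6: → [0,2); WM=−∞
i=1 t=2 v=7: → [2,4),[1,3); WM=−∞
i=2 t=4 v=8: → [4,6),[3,5); WM=−∞
i=3 t=5 v=4: → [5,7),[4,6); WM=2; [0,2) fires=6
i=4 t=6 v=8: → [6,8),[5,7); WM=2
i=5 t=4 v=3: → [4,6),[3,5); WM=2
i=6 t=2 v=1: → [2,4),[1,3); WM=2
i=7 t=8 v=7: → [8,10),[7,9); WM=5; [1,3) fires=8 [2,4) fires=8 [3,5) fires=11
i=8 t=3 v=2: DROP (t<5-0); WM=5
i=9 t=9 v=2: → [9,11),[8,10); WM=5
i=10 t=11 v=1: → [11,13),[10,12); WM=5
i=11 t=13 v=9: → [13,15),[12,14); WM=10; [4,6) fires=15 [5,7) fires=12 [6,8) fires=8 [7,9) fires=7 [8,10) fires=9
i=12 t=19 v=3: → [19,21),[18,20); WM=10
i=13 t=19 v=3: → [19,21),[18,20); WM=10
i=14 t=8 v=9: DROP (t<10-0); WM=10
i=15 t=13 v=4: → [13,15),[12,14); WM=16; [9,11) fires=2 [10,12) fires=1 [11,13) fires=1 [12,14) fires=13 [13,15) fires=13
i=16 t=12 v=4: DROP (t<16-0); WM=16
i=17 t=22 v=4: → [22,24),[21,23); WM=16
i=18 t=18 v=1: → [18,20),[17,19); WM=16
i=19 t=19 v=9: → [19,21),[18,20); WM=19; [17,19) fires=1
i=20 t=23 v=3: → [23,25),[22,24); WM=19
i=21 t=24 v=2: → [24,26),[23,25); WM=19
i=22 t=25 v=6: → [25,27),[24,26); WM=19
i=23 t=25 v=1: → [25,27),[24,26); WM=22; [18,20) fires=16 [19,21) fires=15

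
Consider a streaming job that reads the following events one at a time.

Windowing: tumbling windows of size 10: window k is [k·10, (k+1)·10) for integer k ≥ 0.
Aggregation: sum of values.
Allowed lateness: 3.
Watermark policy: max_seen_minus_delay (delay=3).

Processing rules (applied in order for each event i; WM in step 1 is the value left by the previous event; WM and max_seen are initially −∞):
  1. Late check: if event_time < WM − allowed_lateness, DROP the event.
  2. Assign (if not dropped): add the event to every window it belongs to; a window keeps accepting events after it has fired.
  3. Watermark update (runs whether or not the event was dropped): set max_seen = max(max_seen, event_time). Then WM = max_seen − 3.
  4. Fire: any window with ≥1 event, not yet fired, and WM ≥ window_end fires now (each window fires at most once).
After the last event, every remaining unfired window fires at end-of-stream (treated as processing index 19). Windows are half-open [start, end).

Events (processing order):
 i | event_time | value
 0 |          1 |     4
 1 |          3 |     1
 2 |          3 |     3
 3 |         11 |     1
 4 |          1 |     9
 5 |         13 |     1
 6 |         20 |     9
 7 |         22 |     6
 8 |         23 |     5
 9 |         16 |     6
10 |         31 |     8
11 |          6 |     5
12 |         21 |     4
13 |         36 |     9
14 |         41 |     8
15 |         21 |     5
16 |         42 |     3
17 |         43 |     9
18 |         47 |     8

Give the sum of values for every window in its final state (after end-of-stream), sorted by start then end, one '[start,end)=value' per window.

i=0 t=1 v=4: → [0,10); WM=-2
i=1 t=3 v=1: → [0,10); WM=0
i=2 t=3 v=3: → [0,10); WM=0
i=3 t=11 v=1: → [10,20); WM=8
i=4 t=1 v=9: DROP (t<8-3); WM=8
i=5 t=13 v=1: → [10,20); WM=10; [0,10) fires=8
i=6 t=20 v=9: → [20,30); WM=17
i=7 t=22 v=6: → [20,30); WM=19
i=8 t=23 v=5: → [20,30); WM=20; [10,20) fires=2
i=9 t=16 v=6: DROP (t<20-3); WM=20
i=10 t=31 v=8: → [30,40); WM=28
i=11 t=6 v=5: DROP (t<28-3); WM=28
i=12 t=21 v=4: DROP (t<28-3); WM=28
i=13 t=36 v=9: → [30,40); WM=33; [20,30) fires=20
i=14 t=41 v=8: → [40,50); WM=38
i=15 t=21 v=5: DROP (t<38-3); WM=38
i=16 t=42 v=3: → [40,50); WM=39
i=17 t=43 v=9: → [40,50); WM=40; [30,40) fires=17
i=18 t=47 v=8: → [40,50); WM=44

[0,10)=8 [10,20)=2 [20,30)=20 [30,40)=17 [40,50)=28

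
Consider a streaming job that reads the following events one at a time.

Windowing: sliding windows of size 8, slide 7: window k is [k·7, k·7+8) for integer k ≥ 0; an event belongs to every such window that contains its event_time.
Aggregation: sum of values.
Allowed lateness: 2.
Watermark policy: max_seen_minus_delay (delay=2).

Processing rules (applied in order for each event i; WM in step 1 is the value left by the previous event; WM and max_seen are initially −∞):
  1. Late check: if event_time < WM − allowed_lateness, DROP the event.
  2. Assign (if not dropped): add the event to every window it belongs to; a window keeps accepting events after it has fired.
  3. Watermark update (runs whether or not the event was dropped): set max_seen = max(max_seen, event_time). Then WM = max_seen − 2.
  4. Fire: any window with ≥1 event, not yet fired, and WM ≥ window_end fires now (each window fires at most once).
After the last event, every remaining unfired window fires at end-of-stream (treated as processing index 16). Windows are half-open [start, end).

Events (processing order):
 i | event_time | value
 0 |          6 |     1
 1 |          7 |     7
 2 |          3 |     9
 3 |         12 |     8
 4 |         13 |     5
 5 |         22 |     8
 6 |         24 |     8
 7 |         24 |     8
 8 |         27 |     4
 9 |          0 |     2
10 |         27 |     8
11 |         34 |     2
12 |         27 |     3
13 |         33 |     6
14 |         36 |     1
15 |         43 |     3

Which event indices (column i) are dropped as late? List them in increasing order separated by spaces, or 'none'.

9 12

i=0 t=6 v=1: → [0,8); WM=4
i=1 t=7 v=7: → [7,15),[0,8); WM=5
i=2 t=3 v=9: → [0,8); WM=5
i=3 t=12 v=8: → [7,15); WM=10; [0,8) fires=17
i=4 t=13 v=5: → [7,15); WM=11
i=5 t=22 v=8: → [21,29); WM=20; [7,15) fires=20
i=6 t=24 v=8: → [21,29); WM=22
i=7 t=24 v=8: → [21,29); WM=22
i=8 t=27 v=4: → [21,29); WM=25
i=9 t=0 v=2: DROP (t<25-2); WM=25
i=10 t=27 v=8: → [21,29); WM=25
i=11 t=34 v=2: → [28,36); WM=32; [21,29) fires=36
i=12 t=27 v=3: DROP (t<32-2); WM=32
i=13 t=33 v=6: → [28,36); WM=32
i=14 t=36 v=1: → [35,43); WM=34
i=15 t=43 v=3: → [42,50); WM=41; [28,36) fires=8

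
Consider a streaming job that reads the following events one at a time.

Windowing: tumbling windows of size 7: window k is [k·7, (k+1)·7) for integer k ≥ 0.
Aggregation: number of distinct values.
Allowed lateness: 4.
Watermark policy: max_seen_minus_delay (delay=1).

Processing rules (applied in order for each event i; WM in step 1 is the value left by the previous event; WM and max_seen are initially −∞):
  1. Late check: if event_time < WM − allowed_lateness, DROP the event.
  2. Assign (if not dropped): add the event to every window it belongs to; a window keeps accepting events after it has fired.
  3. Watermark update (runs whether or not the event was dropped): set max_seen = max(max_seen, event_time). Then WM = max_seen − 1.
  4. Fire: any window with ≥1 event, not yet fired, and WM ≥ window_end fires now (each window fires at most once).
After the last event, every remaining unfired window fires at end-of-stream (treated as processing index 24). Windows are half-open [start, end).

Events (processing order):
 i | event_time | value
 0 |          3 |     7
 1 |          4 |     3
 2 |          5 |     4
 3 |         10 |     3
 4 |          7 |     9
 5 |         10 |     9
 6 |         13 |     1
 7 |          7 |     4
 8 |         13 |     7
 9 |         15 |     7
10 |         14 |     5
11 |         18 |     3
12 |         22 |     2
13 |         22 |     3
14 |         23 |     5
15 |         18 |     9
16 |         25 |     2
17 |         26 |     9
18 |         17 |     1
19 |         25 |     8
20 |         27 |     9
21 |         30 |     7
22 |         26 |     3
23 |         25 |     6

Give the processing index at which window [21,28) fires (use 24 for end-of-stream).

21

i=0 t=3 v=7: → [0,7); WM=2
i=1 t=4 v=3: → [0,7); WM=3
i=2 t=5 v=4: → [0,7); WM=4
i=3 t=10 v=3: → [7,14); WM=9; [0,7) fires=3
i=4 t=7 v=9: → [7,14); WM=9
i=5 t=10 v=9: → [7,14); WM=9
i=6 t=13 v=1: → [7,14); WM=12
i=7 t=7 v=4: DROP (t<12-4); WM=12
i=8 t=13 v=7: → [7,14); WM=12
i=9 t=15 v=7: → [14,21); WM=14; [7,14) fires=4
i=10 t=14 v=5: → [14,21); WM=14
i=11 t=18 v=3: → [14,21); WM=17
i=12 t=22 v=2: → [21,28); WM=21; [14,21) fires=3
i=13 t=22 v=3: → [21,28); WM=21
i=14 t=23 v=5: → [21,28); WM=22
i=15 t=18 v=9: → [14,21); WM=22
i=16 t=25 v=2: → [21,28); WM=24
i=17 t=26 v=9: → [21,28); WM=25
i=18 t=17 v=1: DROP (t<25-4); WM=25
i=19 t=25 v=8: → [21,28); WM=25
i=20 t=27 v=9: → [21,28); WM=26
i=21 t=30 v=7: → [28,35); WM=29; [21,28) fires=5
i=22 t=26 v=3: → [21,28); WM=29
i=23 t=25 v=6: → [21,28); WM=29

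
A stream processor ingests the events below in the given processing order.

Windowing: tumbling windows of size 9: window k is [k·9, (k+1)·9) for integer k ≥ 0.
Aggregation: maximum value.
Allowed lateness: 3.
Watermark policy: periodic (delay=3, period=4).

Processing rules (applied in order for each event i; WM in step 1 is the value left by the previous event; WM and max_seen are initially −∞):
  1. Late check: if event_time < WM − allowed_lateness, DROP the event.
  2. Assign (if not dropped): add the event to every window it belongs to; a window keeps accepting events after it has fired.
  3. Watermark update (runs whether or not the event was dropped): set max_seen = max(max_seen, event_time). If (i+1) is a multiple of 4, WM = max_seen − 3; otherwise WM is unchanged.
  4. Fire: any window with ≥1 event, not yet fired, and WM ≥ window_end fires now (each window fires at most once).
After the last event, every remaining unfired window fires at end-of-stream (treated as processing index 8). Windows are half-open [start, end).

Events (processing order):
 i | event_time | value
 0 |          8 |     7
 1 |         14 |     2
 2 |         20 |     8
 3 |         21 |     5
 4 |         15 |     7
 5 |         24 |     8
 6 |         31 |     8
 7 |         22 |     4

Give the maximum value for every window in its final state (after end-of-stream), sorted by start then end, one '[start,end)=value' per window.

[0,9)=7 [9,18)=7 [18,27)=8 [27,36)=8

i=0 t=8 v=7: → [0,9); WM=−∞
i=1 t=14 v=2: → [9,18); WM=−∞
i=2 t=20 v=8: → [18,27); WM=−∞
i=3 t=21 v=5: → [18,27); WM=18; [0,9) fires=7 [9,18) fires=2
i=4 t=15 v=7: → [9,18); WM=18
i=5 t=24 v=8: → [18,27); WM=18
i=6 t=31 v=8: → [27,36); WM=18
i=7 t=22 v=4: → [18,27); WM=28; [18,27) fires=8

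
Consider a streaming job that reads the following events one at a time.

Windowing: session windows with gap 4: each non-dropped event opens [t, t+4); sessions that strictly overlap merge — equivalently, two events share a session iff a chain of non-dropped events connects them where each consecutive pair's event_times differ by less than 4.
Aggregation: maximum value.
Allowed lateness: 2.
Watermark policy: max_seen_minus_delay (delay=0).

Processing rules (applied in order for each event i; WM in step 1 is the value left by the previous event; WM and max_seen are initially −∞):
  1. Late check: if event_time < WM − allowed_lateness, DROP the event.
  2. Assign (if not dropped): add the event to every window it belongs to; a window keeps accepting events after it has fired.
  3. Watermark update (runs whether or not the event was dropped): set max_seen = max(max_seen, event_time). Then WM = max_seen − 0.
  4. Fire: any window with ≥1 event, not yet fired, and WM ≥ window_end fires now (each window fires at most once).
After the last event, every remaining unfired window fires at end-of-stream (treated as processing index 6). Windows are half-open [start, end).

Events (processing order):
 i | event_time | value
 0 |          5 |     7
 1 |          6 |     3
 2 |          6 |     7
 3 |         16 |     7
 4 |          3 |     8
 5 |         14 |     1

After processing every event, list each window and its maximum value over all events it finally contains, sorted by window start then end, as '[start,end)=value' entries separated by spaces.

i=0 t=5 v=7: → [5,9); WM=5
i=1 t=6 v=3: → [5,10); WM=6
i=2 t=6 v=7: → [5,10); WM=6
i=3 t=16 v=7: → [16,20); WM=16
i=4 t=3 v=8: DROP (t<16-2); WM=16
i=5 t=14 v=1: → [14,20); WM=16

[5,10)=7 [14,20)=7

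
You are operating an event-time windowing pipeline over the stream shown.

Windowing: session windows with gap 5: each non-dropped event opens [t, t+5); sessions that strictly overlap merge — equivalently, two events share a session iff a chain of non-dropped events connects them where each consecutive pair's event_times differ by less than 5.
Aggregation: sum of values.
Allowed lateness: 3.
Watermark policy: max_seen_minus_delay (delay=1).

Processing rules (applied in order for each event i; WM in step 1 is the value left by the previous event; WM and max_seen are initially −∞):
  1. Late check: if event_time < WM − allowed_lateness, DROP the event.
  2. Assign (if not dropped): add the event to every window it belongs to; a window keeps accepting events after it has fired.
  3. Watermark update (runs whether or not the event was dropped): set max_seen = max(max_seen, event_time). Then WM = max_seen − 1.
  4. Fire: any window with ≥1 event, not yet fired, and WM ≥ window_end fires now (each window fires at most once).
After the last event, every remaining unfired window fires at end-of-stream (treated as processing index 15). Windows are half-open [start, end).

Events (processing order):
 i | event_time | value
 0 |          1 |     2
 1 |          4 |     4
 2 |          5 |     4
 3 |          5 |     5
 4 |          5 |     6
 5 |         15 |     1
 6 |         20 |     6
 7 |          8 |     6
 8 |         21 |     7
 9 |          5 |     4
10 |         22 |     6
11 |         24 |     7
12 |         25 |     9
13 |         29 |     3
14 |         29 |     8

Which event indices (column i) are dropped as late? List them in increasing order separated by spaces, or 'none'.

7 9

i=0 t=1 v=2: → [1,6); WM=0
i=1 t=4 v=4: → [1,9); WM=3
i=2 t=5 v=4: → [1,10); WM=4
i=3 t=5 v=5: → [1,10); WM=4
i=4 t=5 v=6: → [1,10); WM=4
i=5 t=15 v=1: → [15,20); WM=14
i=6 t=20 v=6: → [20,25); WM=19
i=7 t=8 v=6: DROP (t<19-3); WM=19
i=8 t=21 v=7: → [20,26); WM=20
i=9 t=5 v=4: DROP (t<20-3); WM=20
i=10 t=22 v=6: → [20,27); WM=21
i=11 t=24 v=7: → [20,29); WM=23
i=12 t=25 v=9: → [20,30); WM=24
i=13 t=29 v=3: → [20,34); WM=28
i=14 t=29 v=8: → [20,34); WM=28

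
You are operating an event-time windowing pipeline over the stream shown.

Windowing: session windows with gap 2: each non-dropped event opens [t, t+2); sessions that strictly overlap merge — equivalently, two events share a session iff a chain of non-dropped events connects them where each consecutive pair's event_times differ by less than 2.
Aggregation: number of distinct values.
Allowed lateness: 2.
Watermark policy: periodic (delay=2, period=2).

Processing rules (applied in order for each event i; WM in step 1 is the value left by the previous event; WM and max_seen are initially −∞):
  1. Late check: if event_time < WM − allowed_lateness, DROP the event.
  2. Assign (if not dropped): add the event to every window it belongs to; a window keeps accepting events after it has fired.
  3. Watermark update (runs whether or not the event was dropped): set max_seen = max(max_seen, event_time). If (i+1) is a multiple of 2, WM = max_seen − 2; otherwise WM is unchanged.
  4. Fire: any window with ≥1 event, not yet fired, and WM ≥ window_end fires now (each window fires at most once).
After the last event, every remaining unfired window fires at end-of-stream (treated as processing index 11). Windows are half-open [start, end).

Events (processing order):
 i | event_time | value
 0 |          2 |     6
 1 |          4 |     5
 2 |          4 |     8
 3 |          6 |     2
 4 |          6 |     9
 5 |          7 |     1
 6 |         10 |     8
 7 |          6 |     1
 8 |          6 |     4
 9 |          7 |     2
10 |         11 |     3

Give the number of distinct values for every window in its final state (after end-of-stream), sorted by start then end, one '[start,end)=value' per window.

i=0 t=2 v=6: → [2,4); WM=−∞
i=1 t=4 v=5: → [4,6); WM=2
i=2 t=4 v=8: → [4,6); WM=2
i=3 t=6 v=2: → [6,8); WM=4
i=4 t=6 v=9: → [6,8); WM=4
i=5 t=7 v=1: → [6,9); WM=5
i=6 t=10 v=8: → [10,12); WM=5
i=7 t=6 v=1: → [6,9); WM=8
i=8 t=6 v=4: → [6,9); WM=8
i=9 t=7 v=2: → [6,9); WM=8
i=10 t=11 v=3: → [10,13); WM=8

[2,4)=1 [4,6)=2 [6,9)=4 [10,13)=2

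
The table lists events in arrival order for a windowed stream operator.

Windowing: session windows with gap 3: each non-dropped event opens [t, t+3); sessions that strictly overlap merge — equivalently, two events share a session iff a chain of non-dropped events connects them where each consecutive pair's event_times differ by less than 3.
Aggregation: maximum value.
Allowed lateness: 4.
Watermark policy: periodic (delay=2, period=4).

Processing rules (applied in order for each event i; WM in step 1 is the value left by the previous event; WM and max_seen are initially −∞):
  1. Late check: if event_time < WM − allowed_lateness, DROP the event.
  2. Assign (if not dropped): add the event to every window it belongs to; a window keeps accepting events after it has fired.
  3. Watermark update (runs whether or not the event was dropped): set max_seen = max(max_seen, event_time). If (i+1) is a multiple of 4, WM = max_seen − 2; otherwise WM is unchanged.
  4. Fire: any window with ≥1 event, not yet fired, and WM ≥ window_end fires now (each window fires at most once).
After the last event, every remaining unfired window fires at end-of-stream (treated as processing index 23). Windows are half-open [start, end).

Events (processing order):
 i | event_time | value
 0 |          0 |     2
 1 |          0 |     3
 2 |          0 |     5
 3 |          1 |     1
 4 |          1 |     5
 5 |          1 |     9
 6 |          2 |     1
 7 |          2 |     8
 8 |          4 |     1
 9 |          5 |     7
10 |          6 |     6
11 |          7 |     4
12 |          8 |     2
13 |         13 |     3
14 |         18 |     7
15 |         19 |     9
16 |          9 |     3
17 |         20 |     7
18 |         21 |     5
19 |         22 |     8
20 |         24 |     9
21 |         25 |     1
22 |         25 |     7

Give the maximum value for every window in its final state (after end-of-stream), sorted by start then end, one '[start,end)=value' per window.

i=0 t=0 v=2: → [0,3); WM=−∞
i=1 t=0 v=3: → [0,3); WM=−∞
i=2 t=0 v=5: → [0,3); WM=−∞
i=3 t=1 v=1: → [0,4); WM=-1
i=4 t=1 v=5: → [0,4); WM=-1
i=5 t=1 v=9: → [0,4); WM=-1
i=6 t=2 v=1: → [0,5); WM=-1
i=7 t=2 v=8: → [0,5); WM=0
i=8 t=4 v=1: → [0,7); WM=0
i=9 t=5 v=7: → [0,8); WM=0
i=10 t=6 v=6: → [0,9); WM=0
i=11 t=7 v=4: → [0,10); WM=5
i=12 t=8 v=2: → [0,11); WM=5
i=13 t=13 v=3: → [13,16); WM=5
i=14 t=18 v=7: → [18,21); WM=5
i=15 t=19 v=9: → [18,22); WM=17
i=16 t=9 v=3: DROP (t<17-4); WM=17
i=17 t=20 v=7: → [18,23); WM=17
i=18 t=21 v=5: → [18,24); WM=17
i=19 t=22 v=8: → [18,25); WM=20
i=20 t=24 v=9: → [18,27); WM=20
i=21 t=25 v=1: → [18,28); WM=20
i=22 t=25 v=7: → [18,28); WM=20

[0,11)=9 [13,16)=3 [18,28)=9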